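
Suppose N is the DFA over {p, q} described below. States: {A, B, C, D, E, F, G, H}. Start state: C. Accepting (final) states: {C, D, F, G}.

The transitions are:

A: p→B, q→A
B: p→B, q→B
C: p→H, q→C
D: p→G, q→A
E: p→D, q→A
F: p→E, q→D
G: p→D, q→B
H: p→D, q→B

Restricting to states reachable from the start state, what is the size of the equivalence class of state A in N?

Reachable states from the start: {A,B,C,D,G,H}. Unreachable: {E,F} — drop them.
Start with accepting vs non-accepting: {C,D,G} | {A,B,H}.
Split {C,D,G} by δ(·,p) → {D,G} and {C}.
Refine {A,B,H} on symbol p: members go to different blocks, giving {A,B} and {H}.
Stable partition: {D,G} | {A,B} | {C} | {H} — 4 equivalence classes.
The equivalence class containing A is {A,B}, of size 2.

2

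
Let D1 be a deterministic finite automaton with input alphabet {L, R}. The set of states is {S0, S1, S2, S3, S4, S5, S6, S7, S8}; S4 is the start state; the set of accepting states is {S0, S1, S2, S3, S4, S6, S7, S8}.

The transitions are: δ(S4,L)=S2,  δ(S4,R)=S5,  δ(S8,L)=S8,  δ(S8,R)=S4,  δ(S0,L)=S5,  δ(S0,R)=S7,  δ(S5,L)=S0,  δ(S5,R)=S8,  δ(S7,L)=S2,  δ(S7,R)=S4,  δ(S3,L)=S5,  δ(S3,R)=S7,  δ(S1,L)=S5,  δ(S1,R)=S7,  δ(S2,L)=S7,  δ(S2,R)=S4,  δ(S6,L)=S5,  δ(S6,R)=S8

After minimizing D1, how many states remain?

First remove the unreachable states {S1,S3,S6}; 6 states remain.
Start with accepting vs non-accepting: {S0,S2,S4,S7,S8} | {S5}.
Split {S0,S2,S4,S7,S8} by δ(·,L) → {S2,S4,S7,S8} and {S0}.
Refine {S2,S4,S7,S8} on symbol R: members go to different blocks, giving {S2,S7,S8} and {S4}.
No further refinement is possible. Final partition (4 blocks): {S2,S7,S8} | {S5} | {S0} | {S4}.

4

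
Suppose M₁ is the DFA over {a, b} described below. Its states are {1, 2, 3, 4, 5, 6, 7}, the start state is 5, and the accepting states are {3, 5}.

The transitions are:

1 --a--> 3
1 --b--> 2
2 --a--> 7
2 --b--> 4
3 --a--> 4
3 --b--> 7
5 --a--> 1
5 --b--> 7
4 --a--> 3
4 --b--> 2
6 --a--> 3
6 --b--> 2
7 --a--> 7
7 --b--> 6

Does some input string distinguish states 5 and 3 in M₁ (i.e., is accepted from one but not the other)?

Every state is reachable, so we keep all 7.
Initial partition by acceptance: {3,5} | {1,2,4,6,7}.
On input a, block {1,2,4,6,7} splits into {1,4,6} and {2,7}.
Stable partition: {3,5} | {1,4,6} | {2,7} — 3 equivalence classes.
5 and 3 lie in the same block of the stable partition, so they are equivalent — no string distinguishes them.

No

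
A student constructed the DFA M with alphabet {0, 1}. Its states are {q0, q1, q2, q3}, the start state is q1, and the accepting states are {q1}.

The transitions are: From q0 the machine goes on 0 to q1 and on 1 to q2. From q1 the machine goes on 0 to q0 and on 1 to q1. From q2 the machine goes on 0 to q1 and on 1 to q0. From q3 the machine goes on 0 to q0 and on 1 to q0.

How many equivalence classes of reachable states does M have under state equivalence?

Reachable states from the start: {q0,q1,q2}. Unreachable: {q3} — drop them.
P0 = {q1} | {q0,q2}.
No further refinement is possible. Final partition (2 blocks): {q1} | {q0,q2}.

2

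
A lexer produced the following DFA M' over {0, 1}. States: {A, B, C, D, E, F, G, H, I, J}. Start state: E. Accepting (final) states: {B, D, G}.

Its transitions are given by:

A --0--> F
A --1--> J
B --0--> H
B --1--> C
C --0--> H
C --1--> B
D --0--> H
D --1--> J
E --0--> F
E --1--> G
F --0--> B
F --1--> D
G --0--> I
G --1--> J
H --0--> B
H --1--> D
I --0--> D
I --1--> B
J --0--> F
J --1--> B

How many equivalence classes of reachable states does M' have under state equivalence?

First remove the unreachable states {A}; 9 states remain.
P0 = {B,D,G} | {C,E,F,H,I,J}.
Split {C,E,F,H,I,J} by δ(·,0) → {C,E,J} and {F,H,I}.
Stable partition: {B,D,G} | {C,E,J} | {F,H,I} — 3 equivalence classes.

3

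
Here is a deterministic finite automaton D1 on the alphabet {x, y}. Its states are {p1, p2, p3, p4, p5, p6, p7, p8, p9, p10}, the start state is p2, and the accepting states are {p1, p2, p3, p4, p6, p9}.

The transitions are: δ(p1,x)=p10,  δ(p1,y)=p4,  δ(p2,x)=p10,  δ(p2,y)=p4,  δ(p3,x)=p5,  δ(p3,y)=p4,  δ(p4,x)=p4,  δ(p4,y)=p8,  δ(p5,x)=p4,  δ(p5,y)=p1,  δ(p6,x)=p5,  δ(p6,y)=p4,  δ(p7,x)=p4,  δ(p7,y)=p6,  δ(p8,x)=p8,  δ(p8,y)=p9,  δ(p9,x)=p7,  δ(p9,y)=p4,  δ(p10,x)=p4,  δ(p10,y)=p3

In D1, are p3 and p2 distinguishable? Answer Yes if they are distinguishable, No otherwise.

All states are reachable from the start state.
P0 = {p1,p2,p3,p4,p6,p9} | {p5,p7,p8,p10}.
On input x, block {p1,p2,p3,p4,p6,p9} splits into {p1,p2,p3,p6,p9} and {p4}.
Refine {p5,p7,p8,p10} on symbol x: members go to different blocks, giving {p5,p7,p10} and {p8}.
No further refinement is possible. Final partition (4 blocks): {p1,p2,p3,p6,p9} | {p5,p7,p10} | {p4} | {p8}.
p3 and p2 lie in the same block of the stable partition, so they are equivalent — no string distinguishes them.

No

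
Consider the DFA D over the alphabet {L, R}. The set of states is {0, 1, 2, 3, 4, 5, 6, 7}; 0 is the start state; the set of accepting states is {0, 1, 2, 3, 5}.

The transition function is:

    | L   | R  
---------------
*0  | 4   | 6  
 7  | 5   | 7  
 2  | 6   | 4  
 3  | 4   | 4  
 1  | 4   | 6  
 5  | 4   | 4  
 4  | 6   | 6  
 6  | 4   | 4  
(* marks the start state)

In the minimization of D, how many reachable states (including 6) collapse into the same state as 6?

2

First remove the unreachable states {1,2,3,5,7}; 3 states remain.
P0 = {0} | {4,6}.
Stable partition: {0} | {4,6} — 2 equivalence classes.
The equivalence class containing 6 is {4,6}, of size 2.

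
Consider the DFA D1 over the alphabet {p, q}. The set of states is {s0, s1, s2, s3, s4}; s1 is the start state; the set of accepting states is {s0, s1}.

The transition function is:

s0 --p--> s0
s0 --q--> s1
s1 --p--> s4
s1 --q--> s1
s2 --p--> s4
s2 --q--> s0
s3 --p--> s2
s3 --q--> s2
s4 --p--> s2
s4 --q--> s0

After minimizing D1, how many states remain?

3

First remove the unreachable states {s3}; 4 states remain.
P0 = {s0,s1} | {s2,s4}.
On input p, block {s0,s1} splits into {s0} and {s1}.
Stable partition: {s0} | {s2,s4} | {s1} — 3 equivalence classes.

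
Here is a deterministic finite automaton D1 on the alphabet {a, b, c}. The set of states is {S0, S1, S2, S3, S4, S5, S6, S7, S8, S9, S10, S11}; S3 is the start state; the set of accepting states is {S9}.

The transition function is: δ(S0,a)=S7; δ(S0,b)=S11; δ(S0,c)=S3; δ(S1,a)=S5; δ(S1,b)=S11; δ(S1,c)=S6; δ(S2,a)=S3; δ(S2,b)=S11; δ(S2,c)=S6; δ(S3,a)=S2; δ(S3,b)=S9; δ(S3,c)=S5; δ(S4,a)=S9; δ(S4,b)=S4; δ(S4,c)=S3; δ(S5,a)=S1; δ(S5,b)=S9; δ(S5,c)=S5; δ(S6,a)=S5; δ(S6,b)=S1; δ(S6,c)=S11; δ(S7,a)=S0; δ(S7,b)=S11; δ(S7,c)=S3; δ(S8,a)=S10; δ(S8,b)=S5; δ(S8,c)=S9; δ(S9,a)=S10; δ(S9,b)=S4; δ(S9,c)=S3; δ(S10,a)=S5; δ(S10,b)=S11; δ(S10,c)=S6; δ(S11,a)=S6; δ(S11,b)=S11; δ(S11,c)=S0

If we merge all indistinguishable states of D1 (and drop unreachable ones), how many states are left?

7

Reachable states from the start: {S0,S1,S2,S3,S4,S5,S6,S7,S9,S10,S11}. Unreachable: {S8} — drop them.
Start with accepting vs non-accepting: {S9} | {S0,S1,S2,S3,S4,S5,S6,S7,S10,S11}.
Split {S0,S1,S2,S3,S4,S5,S6,S7,S10,S11} by δ(·,a) → {S0,S1,S2,S3,S5,S6,S7,S10,S11} and {S4}.
Refine {S0,S1,S2,S3,S5,S6,S7,S10,S11} on symbol b: members go to different blocks, giving {S0,S1,S2,S6,S7,S10,S11} and {S3,S5}.
Refine {S0,S1,S2,S6,S7,S10,S11} on symbol a: members go to different blocks, giving {S1,S2,S6,S10} and {S0,S7,S11}.
Split {S1,S2,S6,S10} by δ(·,b) → {S1,S2,S10} and {S6}.
On input a, block {S0,S7,S11} splits into {S0,S7} and {S11}.
Stable partition: {S9} | {S1,S2,S10} | {S4} | {S3,S5} | {S0,S7} | {S6} | {S11} — 7 equivalence classes.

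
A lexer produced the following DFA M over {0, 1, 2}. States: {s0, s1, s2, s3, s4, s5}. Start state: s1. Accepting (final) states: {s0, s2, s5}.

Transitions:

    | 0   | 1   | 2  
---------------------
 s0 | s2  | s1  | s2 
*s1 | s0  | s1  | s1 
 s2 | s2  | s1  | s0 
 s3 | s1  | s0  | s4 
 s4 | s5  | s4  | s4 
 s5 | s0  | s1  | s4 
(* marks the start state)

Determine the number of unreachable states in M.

Starting at s1 and following transitions, the reachable set is {s0, s1, s2}. That leaves s3, s4, s5 unreachable — 3 in total.

3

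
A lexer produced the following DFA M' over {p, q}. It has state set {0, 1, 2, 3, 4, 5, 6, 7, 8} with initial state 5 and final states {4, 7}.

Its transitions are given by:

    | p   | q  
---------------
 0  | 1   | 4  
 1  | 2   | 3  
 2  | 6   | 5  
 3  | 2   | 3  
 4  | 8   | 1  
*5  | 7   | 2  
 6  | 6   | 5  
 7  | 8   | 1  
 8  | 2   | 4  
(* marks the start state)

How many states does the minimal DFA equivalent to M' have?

States {0} cannot be reached from the start state, so discard them.
Initial partition by acceptance: {4,7} | {1,2,3,5,6,8}.
On input p, block {1,2,3,5,6,8} splits into {1,2,3,6,8} and {5}.
On input q, block {1,2,3,6,8} splits into {1,3} and {2,6} and {8}.
No further refinement is possible. Final partition (5 blocks): {4,7} | {1,3} | {5} | {2,6} | {8}.

5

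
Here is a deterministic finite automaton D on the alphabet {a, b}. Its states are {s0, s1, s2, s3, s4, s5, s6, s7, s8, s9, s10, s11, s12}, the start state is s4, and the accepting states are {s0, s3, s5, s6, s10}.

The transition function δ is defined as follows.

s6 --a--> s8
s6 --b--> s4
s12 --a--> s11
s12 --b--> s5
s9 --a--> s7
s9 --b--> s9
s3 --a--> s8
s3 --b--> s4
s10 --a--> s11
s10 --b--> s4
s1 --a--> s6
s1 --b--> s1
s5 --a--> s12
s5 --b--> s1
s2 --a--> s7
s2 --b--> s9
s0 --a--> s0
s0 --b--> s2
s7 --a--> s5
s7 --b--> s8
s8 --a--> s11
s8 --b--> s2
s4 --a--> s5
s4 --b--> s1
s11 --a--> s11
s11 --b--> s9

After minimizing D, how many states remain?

States {s0,s3,s10} cannot be reached from the start state, so discard them.
P0 = {s5,s6} | {s1,s2,s4,s7,s8,s9,s11,s12}.
Refine {s1,s2,s4,s7,s8,s9,s11,s12} on symbol a: members go to different blocks, giving {s2,s8,s9,s11,s12} and {s1,s4,s7}.
Split {s2,s8,s9,s11,s12} by δ(·,a) → {s8,s11,s12} and {s2,s9}.
Refine {s8,s11,s12} on symbol b: members go to different blocks, giving {s8,s11} and {s12}.
Refine {s5,s6} on symbol a: members go to different blocks, giving {s5} and {s6}.
Refine {s1,s4,s7} on symbol a: members go to different blocks, giving {s4,s7} and {s1}.
Refine {s4,s7} on symbol b: members go to different blocks, giving {s4} and {s7}.
No further refinement is possible. Final partition (8 blocks): {s5} | {s8,s11} | {s4} | {s2,s9} | {s12} | {s6} | {s1} | {s7}.

8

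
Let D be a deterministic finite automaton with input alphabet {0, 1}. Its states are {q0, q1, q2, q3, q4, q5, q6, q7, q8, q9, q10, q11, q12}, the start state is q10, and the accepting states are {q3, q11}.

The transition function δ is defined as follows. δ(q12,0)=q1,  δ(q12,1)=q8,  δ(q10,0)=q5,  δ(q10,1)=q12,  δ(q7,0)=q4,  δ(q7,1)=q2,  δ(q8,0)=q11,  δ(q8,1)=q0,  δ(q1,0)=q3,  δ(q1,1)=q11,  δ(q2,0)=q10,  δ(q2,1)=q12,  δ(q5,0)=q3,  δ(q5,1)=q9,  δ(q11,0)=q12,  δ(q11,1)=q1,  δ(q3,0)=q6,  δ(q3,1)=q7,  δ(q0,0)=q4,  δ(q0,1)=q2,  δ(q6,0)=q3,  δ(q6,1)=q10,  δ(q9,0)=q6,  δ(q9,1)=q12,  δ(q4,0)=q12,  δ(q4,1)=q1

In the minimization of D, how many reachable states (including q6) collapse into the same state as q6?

2

Every state is reachable, so we keep all 13.
Initial partition by acceptance: {q3,q11} | {q0,q1,q2,q4,q5,q6,q7,q8,q9,q10,q12}.
Split {q0,q1,q2,q4,q5,q6,q7,q8,q9,q10,q12} by δ(·,0) → {q0,q2,q4,q7,q9,q10,q12} and {q1,q5,q6,q8}.
On input 0, block {q3,q11} splits into {q3} and {q11}.
Refine {q0,q2,q4,q7,q9,q10,q12} on symbol 0: members go to different blocks, giving {q0,q2,q4,q7} and {q9,q10,q12}.
On input 0, block {q0,q2,q4,q7} splits into {q0,q7} and {q2,q4}.
Refine {q1,q5,q6,q8} on symbol 0: members go to different blocks, giving {q1,q5,q6} and {q8}.
Split {q1,q5,q6} by δ(·,1) → {q5,q6} and {q1}.
Refine {q9,q10,q12} on symbol 0: members go to different blocks, giving {q9,q10} and {q12}.
On input 0, block {q2,q4} splits into {q2} and {q4}.
Stable partition: {q3} | {q0,q7} | {q5,q6} | {q11} | {q9,q10} | {q2} | {q8} | {q1} | {q12} | {q4} — 10 equivalence classes.
The equivalence class containing q6 is {q5,q6}, of size 2.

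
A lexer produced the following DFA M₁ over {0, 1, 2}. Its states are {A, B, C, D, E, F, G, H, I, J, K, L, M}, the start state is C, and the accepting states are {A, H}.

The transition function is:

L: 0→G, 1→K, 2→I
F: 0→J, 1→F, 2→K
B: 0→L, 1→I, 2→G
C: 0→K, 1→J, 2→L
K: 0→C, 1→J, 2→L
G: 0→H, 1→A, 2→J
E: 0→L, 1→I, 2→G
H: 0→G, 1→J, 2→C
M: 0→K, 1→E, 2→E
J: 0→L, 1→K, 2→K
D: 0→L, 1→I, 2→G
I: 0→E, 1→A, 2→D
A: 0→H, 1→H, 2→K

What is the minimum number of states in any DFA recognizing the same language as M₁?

8

Reachable states from the start: {A,C,D,E,G,H,I,J,K,L}. Unreachable: {B,F,M} — drop them.
Initial partition by acceptance: {A,H} | {C,D,E,G,I,J,K,L}.
Split {A,H} by δ(·,0) → {A} and {H}.
Refine {C,D,E,G,I,J,K,L} on symbol 0: members go to different blocks, giving {C,D,E,I,J,K,L} and {G}.
Split {C,D,E,I,J,K,L} by δ(·,0) → {C,D,E,I,J,K} and {L}.
On input 0, block {C,D,E,I,J,K} splits into {C,I,K} and {D,E,J}.
On input 0, block {C,I,K} splits into {C,K} and {I}.
Refine {D,E,J} on symbol 1: members go to different blocks, giving {D,E} and {J}.
No further refinement is possible. Final partition (8 blocks): {A} | {C,K} | {H} | {G} | {L} | {D,E} | {I} | {J}.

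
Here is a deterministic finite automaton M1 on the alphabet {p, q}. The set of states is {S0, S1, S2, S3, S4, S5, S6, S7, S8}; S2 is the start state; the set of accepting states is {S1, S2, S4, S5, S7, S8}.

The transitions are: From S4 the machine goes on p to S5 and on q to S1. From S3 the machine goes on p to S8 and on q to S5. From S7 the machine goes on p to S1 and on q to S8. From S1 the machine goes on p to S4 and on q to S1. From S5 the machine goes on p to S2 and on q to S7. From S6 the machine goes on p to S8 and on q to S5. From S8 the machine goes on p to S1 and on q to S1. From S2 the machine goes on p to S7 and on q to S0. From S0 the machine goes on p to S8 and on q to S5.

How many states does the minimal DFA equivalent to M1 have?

7

First remove the unreachable states {S3,S6}; 7 states remain.
P0 = {S1,S2,S4,S5,S7,S8} | {S0}.
Refine {S1,S2,S4,S5,S7,S8} on symbol q: members go to different blocks, giving {S1,S4,S5,S7,S8} and {S2}.
Refine {S1,S4,S5,S7,S8} on symbol p: members go to different blocks, giving {S1,S4,S7,S8} and {S5}.
Split {S1,S4,S7,S8} by δ(·,p) → {S1,S7,S8} and {S4}.
Split {S1,S7,S8} by δ(·,p) → {S7,S8} and {S1}.
Split {S7,S8} by δ(·,q) → {S7} and {S8}.
The partition is now stable with 7 blocks: {S7} | {S0} | {S2} | {S5} | {S4} | {S1} | {S8}.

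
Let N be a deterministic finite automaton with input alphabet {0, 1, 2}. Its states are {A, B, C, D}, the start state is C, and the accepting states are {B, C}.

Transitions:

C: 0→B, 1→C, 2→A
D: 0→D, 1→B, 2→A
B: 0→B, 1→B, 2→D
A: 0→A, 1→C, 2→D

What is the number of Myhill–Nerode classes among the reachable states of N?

2

Start with accepting vs non-accepting: {B,C} | {A,D}.
No further refinement is possible. Final partition (2 blocks): {B,C} | {A,D}.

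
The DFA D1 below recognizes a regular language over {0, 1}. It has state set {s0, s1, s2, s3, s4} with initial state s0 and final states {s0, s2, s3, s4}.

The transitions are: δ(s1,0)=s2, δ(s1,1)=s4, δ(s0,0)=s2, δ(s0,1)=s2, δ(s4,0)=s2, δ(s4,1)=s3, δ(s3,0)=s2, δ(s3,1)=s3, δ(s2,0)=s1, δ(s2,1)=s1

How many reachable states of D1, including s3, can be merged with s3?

2

Initial partition by acceptance: {s0,s2,s3,s4} | {s1}.
On input 0, block {s0,s2,s3,s4} splits into {s0,s3,s4} and {s2}.
Refine {s0,s3,s4} on symbol 1: members go to different blocks, giving {s3,s4} and {s0}.
Stable partition: {s3,s4} | {s1} | {s2} | {s0} — 4 equivalence classes.
The equivalence class containing s3 is {s3,s4}, of size 2.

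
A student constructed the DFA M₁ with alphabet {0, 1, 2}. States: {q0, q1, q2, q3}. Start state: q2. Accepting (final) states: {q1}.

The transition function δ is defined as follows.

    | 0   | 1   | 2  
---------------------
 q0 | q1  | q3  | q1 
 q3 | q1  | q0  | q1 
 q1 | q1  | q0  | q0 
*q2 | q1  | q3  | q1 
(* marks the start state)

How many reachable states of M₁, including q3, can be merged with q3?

Initial partition by acceptance: {q1} | {q0,q2,q3}.
The partition is now stable with 2 blocks: {q1} | {q0,q2,q3}.
State q3 belongs to the block {q0,q2,q3}, which has 3 states.

3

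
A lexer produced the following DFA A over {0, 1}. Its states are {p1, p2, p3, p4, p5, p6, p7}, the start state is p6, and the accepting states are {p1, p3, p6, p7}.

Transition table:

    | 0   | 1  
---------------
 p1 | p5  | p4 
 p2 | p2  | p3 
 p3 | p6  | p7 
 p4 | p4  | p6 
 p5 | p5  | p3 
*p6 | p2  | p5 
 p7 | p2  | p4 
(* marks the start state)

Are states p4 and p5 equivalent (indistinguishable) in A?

No

First remove the unreachable states {p1}; 6 states remain.
Initial partition by acceptance: {p3,p6,p7} | {p2,p4,p5}.
Split {p3,p6,p7} by δ(·,0) → {p6,p7} and {p3}.
Split {p2,p4,p5} by δ(·,1) → {p2,p5} and {p4}.
Refine {p6,p7} on symbol 1: members go to different blocks, giving {p6} and {p7}.
Stable partition: {p6} | {p2,p5} | {p3} | {p4} | {p7} — 5 equivalence classes.
p4 and p5 end up in different blocks, so they are distinguishable. For instance, the string '10' is accepted from only p5.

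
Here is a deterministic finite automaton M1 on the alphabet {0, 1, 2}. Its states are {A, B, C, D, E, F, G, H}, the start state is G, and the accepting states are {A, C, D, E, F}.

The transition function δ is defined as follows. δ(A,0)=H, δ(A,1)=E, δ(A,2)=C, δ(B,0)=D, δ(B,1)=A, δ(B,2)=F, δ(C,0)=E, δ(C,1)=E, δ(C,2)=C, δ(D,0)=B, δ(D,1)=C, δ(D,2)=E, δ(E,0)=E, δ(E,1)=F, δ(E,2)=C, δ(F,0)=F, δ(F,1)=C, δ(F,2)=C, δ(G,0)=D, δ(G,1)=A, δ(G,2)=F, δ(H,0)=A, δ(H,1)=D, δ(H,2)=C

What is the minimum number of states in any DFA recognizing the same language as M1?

3

P0 = {A,C,D,E,F} | {B,G,H}.
Split {A,C,D,E,F} by δ(·,0) → {C,E,F} and {A,D}.
Stable partition: {C,E,F} | {B,G,H} | {A,D} — 3 equivalence classes.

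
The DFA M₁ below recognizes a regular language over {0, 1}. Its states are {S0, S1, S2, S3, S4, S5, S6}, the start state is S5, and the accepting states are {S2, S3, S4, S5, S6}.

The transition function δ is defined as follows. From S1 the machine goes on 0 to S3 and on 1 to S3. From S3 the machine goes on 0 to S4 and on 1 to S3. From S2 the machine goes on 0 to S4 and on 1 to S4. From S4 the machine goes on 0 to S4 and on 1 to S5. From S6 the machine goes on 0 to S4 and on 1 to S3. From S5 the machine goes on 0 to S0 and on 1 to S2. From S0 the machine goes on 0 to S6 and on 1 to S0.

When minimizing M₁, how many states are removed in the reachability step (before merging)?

1

No path from S5 leads to S1; the other 6 states are all reachable.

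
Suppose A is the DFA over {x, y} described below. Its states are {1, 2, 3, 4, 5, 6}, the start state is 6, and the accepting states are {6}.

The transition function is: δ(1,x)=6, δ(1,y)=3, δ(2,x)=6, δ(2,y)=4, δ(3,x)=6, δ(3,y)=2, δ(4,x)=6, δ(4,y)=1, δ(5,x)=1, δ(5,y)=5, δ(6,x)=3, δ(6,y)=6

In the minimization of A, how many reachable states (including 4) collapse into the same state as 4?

4

Reachable states from the start: {1,2,3,4,6}. Unreachable: {5} — drop them.
P0 = {6} | {1,2,3,4}.
Stable partition: {6} | {1,2,3,4} — 2 equivalence classes.
The equivalence class containing 4 is {1,2,3,4}, of size 4.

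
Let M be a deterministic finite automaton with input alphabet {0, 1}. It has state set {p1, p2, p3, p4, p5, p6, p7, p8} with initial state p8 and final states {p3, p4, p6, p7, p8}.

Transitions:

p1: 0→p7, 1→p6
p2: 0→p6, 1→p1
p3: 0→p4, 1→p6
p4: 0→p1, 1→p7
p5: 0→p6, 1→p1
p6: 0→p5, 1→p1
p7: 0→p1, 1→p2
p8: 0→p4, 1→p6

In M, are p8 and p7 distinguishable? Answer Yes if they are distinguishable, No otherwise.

Yes

Reachable states from the start: {p1,p2,p4,p5,p6,p7,p8}. Unreachable: {p3} — drop them.
P0 = {p4,p6,p7,p8} | {p1,p2,p5}.
Split {p4,p6,p7,p8} by δ(·,0) → {p4,p6,p7} and {p8}.
Refine {p4,p6,p7} on symbol 1: members go to different blocks, giving {p6,p7} and {p4}.
On input 1, block {p1,p2,p5} splits into {p2,p5} and {p1}.
Split {p6,p7} by δ(·,0) → {p6} and {p7}.
No further refinement is possible. Final partition (6 blocks): {p6} | {p2,p5} | {p8} | {p4} | {p1} | {p7}.
p8 and p7 end up in different blocks, so they are distinguishable. For instance, the string '0' is accepted from only p8.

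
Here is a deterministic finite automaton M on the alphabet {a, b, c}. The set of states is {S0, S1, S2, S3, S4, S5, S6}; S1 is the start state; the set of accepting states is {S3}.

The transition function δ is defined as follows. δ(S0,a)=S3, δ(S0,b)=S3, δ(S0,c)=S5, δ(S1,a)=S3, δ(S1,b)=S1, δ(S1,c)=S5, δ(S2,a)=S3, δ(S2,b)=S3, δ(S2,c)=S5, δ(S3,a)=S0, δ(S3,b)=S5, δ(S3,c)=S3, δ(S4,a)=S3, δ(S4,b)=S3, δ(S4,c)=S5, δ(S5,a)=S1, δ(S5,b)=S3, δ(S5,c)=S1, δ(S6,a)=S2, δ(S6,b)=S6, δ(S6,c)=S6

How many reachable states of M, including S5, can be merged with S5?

1

First remove the unreachable states {S2,S4,S6}; 4 states remain.
Start with accepting vs non-accepting: {S3} | {S0,S1,S5}.
Refine {S0,S1,S5} on symbol a: members go to different blocks, giving {S0,S1} and {S5}.
Refine {S0,S1} on symbol b: members go to different blocks, giving {S0} and {S1}.
The partition is now stable with 4 blocks: {S3} | {S0} | {S5} | {S1}.
State S5 belongs to the block {S5}, which has 1 states.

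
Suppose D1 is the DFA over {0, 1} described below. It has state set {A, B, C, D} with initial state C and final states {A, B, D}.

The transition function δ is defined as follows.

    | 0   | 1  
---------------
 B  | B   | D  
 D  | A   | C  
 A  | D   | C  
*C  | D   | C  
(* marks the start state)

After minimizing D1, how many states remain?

Reachable states from the start: {A,C,D}. Unreachable: {B} — drop them.
Initial partition by acceptance: {A,D} | {C}.
No further refinement is possible. Final partition (2 blocks): {A,D} | {C}.

2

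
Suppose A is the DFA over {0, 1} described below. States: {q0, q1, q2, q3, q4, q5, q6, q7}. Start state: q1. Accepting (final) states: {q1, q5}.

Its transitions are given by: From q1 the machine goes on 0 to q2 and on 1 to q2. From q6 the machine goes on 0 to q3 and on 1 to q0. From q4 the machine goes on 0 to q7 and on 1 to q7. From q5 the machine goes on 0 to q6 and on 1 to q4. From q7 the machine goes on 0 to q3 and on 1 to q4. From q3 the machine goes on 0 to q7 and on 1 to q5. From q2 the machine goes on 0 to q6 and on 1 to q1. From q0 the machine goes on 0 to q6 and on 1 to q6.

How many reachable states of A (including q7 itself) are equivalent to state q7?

2

All states are reachable from the start state.
Start with accepting vs non-accepting: {q1,q5} | {q0,q2,q3,q4,q6,q7}.
Refine {q0,q2,q3,q4,q6,q7} on symbol 1: members go to different blocks, giving {q0,q4,q6,q7} and {q2,q3}.
Refine {q1,q5} on symbol 0: members go to different blocks, giving {q1} and {q5}.
Refine {q0,q4,q6,q7} on symbol 0: members go to different blocks, giving {q0,q4} and {q6,q7}.
Refine {q2,q3} on symbol 1: members go to different blocks, giving {q2} and {q3}.
The partition is now stable with 6 blocks: {q1} | {q0,q4} | {q2} | {q5} | {q6,q7} | {q3}.
State q7 belongs to the block {q6,q7}, which has 2 states.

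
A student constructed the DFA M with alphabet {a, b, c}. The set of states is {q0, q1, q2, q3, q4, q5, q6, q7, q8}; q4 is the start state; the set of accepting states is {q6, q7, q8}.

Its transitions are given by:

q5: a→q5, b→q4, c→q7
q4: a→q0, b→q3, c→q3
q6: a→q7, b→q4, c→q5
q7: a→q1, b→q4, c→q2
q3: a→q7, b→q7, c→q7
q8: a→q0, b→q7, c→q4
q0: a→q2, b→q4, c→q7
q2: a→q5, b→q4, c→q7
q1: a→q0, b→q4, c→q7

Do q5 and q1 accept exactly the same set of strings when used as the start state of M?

Yes

First remove the unreachable states {q6,q8}; 7 states remain.
Initial partition by acceptance: {q7} | {q0,q1,q2,q3,q4,q5}.
Refine {q0,q1,q2,q3,q4,q5} on symbol a: members go to different blocks, giving {q0,q1,q2,q4,q5} and {q3}.
On input b, block {q0,q1,q2,q4,q5} splits into {q0,q1,q2,q5} and {q4}.
No further refinement is possible. Final partition (4 blocks): {q7} | {q0,q1,q2,q5} | {q3} | {q4}.
q5 and q1 lie in the same block of the stable partition, so they are equivalent — no string distinguishes them.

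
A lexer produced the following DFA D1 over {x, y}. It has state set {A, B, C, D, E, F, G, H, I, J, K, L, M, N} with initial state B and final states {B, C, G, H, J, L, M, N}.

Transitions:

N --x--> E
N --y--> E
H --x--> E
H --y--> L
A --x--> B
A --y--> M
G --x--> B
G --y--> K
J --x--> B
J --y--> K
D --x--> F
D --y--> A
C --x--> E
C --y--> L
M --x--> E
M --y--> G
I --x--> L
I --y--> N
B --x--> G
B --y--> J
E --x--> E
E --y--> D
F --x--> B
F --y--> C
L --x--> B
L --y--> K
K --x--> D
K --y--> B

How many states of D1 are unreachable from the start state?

Starting at B and following transitions, the reachable set is {A, B, C, D, E, F, G, J, K, L, M}. That leaves H, I, N unreachable — 3 in total.

3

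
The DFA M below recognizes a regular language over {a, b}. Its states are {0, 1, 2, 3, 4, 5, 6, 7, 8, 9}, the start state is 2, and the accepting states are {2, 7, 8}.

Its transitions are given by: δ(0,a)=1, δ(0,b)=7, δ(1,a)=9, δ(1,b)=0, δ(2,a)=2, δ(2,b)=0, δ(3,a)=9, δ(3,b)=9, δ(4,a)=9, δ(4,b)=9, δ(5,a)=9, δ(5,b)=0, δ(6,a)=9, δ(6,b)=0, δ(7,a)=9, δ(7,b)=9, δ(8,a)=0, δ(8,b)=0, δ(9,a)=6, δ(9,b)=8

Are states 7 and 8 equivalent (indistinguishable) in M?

Reachable states from the start: {0,1,2,6,7,8,9}. Unreachable: {3,4,5} — drop them.
P0 = {2,7,8} | {0,1,6,9}.
On input a, block {2,7,8} splits into {7,8} and {2}.
Refine {0,1,6,9} on symbol b: members go to different blocks, giving {0,9} and {1,6}.
Stable partition: {7,8} | {0,9} | {2} | {1,6} — 4 equivalence classes.
7 and 8 lie in the same block of the stable partition, so they are equivalent — no string distinguishes them.

Yes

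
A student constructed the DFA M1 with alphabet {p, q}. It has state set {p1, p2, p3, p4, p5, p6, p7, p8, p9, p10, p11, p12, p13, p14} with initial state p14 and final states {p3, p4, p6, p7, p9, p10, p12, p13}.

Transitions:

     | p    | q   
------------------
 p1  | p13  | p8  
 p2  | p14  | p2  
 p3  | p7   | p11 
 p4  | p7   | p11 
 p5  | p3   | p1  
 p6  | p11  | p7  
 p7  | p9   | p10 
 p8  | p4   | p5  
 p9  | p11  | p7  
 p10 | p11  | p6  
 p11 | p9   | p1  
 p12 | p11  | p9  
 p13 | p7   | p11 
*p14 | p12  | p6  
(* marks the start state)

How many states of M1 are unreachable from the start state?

1

BFS from p14 reaches {p1, p3, p4, p5, p6, p7, p8, p9, p10, p11, p12, p13, p14}; the 1 state(s) p2 are never visited.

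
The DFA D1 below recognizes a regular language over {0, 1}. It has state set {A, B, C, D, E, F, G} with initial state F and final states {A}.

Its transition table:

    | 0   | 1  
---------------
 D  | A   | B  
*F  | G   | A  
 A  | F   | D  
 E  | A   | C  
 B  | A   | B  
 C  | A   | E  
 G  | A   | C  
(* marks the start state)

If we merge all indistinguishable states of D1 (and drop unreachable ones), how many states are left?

Start with accepting vs non-accepting: {A} | {B,C,D,E,F,G}.
Split {B,C,D,E,F,G} by δ(·,0) → {B,C,D,E,G} and {F}.
No further refinement is possible. Final partition (3 blocks): {A} | {B,C,D,E,G} | {F}.

3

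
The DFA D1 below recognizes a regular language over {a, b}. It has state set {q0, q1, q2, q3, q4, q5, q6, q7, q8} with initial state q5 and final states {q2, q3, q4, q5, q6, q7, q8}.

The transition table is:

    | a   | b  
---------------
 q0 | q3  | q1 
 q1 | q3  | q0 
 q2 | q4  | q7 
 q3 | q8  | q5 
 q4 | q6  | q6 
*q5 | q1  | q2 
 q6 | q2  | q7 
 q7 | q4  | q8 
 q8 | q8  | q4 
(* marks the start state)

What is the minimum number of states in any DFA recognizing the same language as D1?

P0 = {q2,q3,q4,q5,q6,q7,q8} | {q0,q1}.
Refine {q2,q3,q4,q5,q6,q7,q8} on symbol a: members go to different blocks, giving {q2,q3,q4,q6,q7,q8} and {q5}.
On input b, block {q2,q3,q4,q6,q7,q8} splits into {q2,q4,q6,q7,q8} and {q3}.
No further refinement is possible. Final partition (4 blocks): {q2,q4,q6,q7,q8} | {q0,q1} | {q5} | {q3}.

4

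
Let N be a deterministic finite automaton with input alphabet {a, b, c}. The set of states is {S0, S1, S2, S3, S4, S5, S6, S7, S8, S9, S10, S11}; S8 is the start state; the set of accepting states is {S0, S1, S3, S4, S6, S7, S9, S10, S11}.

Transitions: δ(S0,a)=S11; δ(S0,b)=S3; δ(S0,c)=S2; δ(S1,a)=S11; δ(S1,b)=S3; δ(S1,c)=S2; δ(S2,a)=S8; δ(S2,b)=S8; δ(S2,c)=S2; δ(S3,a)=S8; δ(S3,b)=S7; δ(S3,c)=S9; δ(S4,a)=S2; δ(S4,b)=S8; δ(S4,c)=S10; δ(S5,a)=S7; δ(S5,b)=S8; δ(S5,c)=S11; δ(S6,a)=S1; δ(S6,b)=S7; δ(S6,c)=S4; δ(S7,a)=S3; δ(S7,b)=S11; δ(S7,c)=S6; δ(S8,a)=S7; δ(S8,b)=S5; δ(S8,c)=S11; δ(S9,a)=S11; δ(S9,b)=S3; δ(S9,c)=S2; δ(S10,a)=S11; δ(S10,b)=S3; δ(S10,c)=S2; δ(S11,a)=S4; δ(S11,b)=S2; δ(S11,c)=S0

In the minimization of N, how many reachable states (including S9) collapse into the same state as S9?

4

All states are reachable from the start state.
P0 = {S0,S1,S3,S4,S6,S7,S9,S10,S11} | {S2,S5,S8}.
Split {S0,S1,S3,S4,S6,S7,S9,S10,S11} by δ(·,a) → {S0,S1,S6,S7,S9,S10,S11} and {S3,S4}.
Split {S0,S1,S6,S7,S9,S10,S11} by δ(·,a) → {S0,S1,S6,S9,S10} and {S7,S11}.
Split {S0,S1,S6,S9,S10} by δ(·,a) → {S0,S1,S9,S10} and {S6}.
Split {S2,S5,S8} by δ(·,a) → {S5,S8} and {S2}.
On input a, block {S3,S4} splits into {S3} and {S4}.
Split {S7,S11} by δ(·,a) → {S7} and {S11}.
The partition is now stable with 8 blocks: {S0,S1,S9,S10} | {S5,S8} | {S3} | {S7} | {S6} | {S2} | {S4} | {S11}.
The equivalence class containing S9 is {S0,S1,S9,S10}, of size 4.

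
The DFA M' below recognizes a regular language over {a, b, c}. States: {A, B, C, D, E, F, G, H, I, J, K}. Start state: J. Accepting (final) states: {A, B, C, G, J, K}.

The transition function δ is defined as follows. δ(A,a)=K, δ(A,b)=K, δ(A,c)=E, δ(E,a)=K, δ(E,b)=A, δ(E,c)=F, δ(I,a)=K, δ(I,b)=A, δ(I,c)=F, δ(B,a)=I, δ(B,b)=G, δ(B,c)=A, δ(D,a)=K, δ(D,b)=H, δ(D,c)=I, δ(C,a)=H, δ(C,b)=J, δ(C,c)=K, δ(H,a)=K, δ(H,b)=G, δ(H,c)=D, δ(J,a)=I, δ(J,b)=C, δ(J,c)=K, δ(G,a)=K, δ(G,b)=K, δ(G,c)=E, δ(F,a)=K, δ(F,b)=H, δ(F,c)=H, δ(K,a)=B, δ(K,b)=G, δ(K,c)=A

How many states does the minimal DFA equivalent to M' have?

6

P0 = {A,B,C,G,J,K} | {D,E,F,H,I}.
Split {A,B,C,G,J,K} by δ(·,a) → {A,G,K} and {B,C,J}.
Split {A,G,K} by δ(·,a) → {A,G} and {K}.
Split {D,E,F,H,I} by δ(·,b) → {E,H,I} and {D,F}.
Split {B,C,J} by δ(·,b) → {C,J} and {B}.
The partition is now stable with 6 blocks: {A,G} | {E,H,I} | {C,J} | {K} | {D,F} | {B}.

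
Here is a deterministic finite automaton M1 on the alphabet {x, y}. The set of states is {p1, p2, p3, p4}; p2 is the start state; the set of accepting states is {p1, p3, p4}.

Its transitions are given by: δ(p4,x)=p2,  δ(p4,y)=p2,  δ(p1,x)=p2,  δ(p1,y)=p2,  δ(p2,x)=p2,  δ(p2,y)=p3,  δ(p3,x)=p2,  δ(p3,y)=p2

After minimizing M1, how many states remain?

2

First remove the unreachable states {p1,p4}; 2 states remain.
Initial partition by acceptance: {p3} | {p2}.
The partition is now stable with 2 blocks: {p3} | {p2}.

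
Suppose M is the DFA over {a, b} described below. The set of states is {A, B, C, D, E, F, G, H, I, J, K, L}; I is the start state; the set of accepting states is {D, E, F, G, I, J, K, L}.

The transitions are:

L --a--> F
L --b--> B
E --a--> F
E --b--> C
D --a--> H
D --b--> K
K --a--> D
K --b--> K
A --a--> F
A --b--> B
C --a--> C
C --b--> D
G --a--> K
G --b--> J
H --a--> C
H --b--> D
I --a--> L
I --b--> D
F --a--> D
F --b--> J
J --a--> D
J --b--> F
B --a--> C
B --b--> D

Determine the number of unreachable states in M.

Starting at I and following transitions, the reachable set is {B, C, D, F, H, I, J, K, L}. That leaves A, E, G unreachable — 3 in total.

3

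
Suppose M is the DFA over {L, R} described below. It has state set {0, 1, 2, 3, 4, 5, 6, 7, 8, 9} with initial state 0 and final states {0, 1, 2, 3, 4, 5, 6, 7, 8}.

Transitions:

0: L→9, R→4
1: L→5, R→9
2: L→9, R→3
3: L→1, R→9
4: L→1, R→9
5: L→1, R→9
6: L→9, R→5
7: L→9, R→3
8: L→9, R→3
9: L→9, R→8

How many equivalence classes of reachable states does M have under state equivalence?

Reachable states from the start: {0,1,3,4,5,8,9}. Unreachable: {2,6,7} — drop them.
Start with accepting vs non-accepting: {0,1,3,4,5,8} | {9}.
On input L, block {0,1,3,4,5,8} splits into {1,3,4,5} and {0,8}.
No further refinement is possible. Final partition (3 blocks): {1,3,4,5} | {9} | {0,8}.

3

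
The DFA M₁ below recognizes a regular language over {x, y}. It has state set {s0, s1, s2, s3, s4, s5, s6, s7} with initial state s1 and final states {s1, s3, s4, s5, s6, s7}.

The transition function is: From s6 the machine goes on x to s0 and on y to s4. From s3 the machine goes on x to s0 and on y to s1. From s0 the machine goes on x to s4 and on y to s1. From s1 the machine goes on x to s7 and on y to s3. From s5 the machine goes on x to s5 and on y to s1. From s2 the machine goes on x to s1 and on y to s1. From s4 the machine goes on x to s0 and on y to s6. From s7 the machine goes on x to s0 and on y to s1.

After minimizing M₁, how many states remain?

4

Reachable states from the start: {s0,s1,s3,s4,s6,s7}. Unreachable: {s2,s5} — drop them.
Initial partition by acceptance: {s1,s3,s4,s6,s7} | {s0}.
On input x, block {s1,s3,s4,s6,s7} splits into {s3,s4,s6,s7} and {s1}.
On input y, block {s3,s4,s6,s7} splits into {s3,s7} and {s4,s6}.
The partition is now stable with 4 blocks: {s3,s7} | {s0} | {s1} | {s4,s6}.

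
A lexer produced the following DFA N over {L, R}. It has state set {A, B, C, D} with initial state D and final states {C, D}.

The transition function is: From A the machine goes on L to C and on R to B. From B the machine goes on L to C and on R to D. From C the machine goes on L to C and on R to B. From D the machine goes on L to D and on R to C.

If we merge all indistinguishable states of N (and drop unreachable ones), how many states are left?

3

Reachable states from the start: {B,C,D}. Unreachable: {A} — drop them.
Start with accepting vs non-accepting: {C,D} | {B}.
On input R, block {C,D} splits into {C} and {D}.
Stable partition: {C} | {B} | {D} — 3 equivalence classes.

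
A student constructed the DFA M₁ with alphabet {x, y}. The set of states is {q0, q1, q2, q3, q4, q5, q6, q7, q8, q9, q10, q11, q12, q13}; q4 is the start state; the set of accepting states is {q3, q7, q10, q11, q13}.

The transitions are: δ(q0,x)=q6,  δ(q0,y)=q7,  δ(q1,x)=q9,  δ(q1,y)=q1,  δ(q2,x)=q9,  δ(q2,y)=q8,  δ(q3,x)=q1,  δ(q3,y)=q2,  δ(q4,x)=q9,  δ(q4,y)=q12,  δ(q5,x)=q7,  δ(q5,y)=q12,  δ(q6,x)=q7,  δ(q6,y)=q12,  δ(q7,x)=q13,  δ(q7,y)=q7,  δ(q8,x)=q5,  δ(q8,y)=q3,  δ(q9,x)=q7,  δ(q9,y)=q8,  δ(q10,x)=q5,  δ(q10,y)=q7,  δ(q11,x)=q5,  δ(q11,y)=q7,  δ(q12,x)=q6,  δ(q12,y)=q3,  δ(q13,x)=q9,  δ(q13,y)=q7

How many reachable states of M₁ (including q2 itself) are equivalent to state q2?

2

First remove the unreachable states {q0,q10,q11}; 11 states remain.
P0 = {q3,q7,q13} | {q1,q2,q4,q5,q6,q8,q9,q12}.
Refine {q3,q7,q13} on symbol x: members go to different blocks, giving {q3,q13} and {q7}.
Refine {q3,q13} on symbol y: members go to different blocks, giving {q3} and {q13}.
Split {q1,q2,q4,q5,q6,q8,q9,q12} by δ(·,x) → {q1,q2,q4,q8,q12} and {q5,q6,q9}.
Refine {q1,q2,q4,q8,q12} on symbol y: members go to different blocks, giving {q1,q2,q4} and {q8,q12}.
Refine {q1,q2,q4} on symbol y: members go to different blocks, giving {q2,q4} and {q1}.
The partition is now stable with 7 blocks: {q3} | {q2,q4} | {q7} | {q13} | {q5,q6,q9} | {q8,q12} | {q1}.
The equivalence class containing q2 is {q2,q4}, of size 2.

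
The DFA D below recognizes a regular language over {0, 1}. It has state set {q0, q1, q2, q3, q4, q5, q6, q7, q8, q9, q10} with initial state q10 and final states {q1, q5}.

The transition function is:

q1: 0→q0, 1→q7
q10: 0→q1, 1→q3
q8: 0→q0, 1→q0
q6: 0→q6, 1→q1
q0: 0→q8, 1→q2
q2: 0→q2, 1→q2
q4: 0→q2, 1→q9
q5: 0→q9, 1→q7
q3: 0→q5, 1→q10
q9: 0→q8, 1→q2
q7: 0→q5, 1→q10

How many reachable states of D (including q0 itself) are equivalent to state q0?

First remove the unreachable states {q4,q6}; 9 states remain.
P0 = {q1,q5} | {q0,q2,q3,q7,q8,q9,q10}.
On input 0, block {q0,q2,q3,q7,q8,q9,q10} splits into {q0,q2,q8,q9} and {q3,q7,q10}.
No further refinement is possible. Final partition (3 blocks): {q1,q5} | {q0,q2,q8,q9} | {q3,q7,q10}.
State q0 belongs to the block {q0,q2,q8,q9}, which has 4 states.

4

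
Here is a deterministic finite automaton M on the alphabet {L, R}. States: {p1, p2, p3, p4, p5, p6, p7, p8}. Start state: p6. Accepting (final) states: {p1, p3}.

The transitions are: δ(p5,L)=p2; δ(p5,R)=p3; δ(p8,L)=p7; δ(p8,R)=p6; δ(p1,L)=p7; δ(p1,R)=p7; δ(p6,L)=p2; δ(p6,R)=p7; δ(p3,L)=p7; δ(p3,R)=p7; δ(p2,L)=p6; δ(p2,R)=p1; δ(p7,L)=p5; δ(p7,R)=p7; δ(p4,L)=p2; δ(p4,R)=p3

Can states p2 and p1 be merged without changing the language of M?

First remove the unreachable states {p4,p8}; 6 states remain.
Initial partition by acceptance: {p1,p3} | {p2,p5,p6,p7}.
Split {p2,p5,p6,p7} by δ(·,R) → {p2,p5} and {p6,p7}.
Refine {p2,p5} on symbol L: members go to different blocks, giving {p2} and {p5}.
Refine {p6,p7} on symbol L: members go to different blocks, giving {p6} and {p7}.
Stable partition: {p1,p3} | {p2} | {p6} | {p5} | {p7} — 5 equivalence classes.
p2 and p1 end up in different blocks, so they are distinguishable. For instance, the string 'ε' is accepted from only p1.

No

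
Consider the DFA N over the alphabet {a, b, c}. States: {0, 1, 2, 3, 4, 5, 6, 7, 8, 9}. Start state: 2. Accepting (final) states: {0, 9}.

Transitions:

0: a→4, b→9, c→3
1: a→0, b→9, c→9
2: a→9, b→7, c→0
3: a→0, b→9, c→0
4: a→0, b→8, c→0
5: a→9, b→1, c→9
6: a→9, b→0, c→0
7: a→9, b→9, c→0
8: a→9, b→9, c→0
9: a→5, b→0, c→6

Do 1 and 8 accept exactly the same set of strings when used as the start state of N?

Yes

Start with accepting vs non-accepting: {0,9} | {1,2,3,4,5,6,7,8}.
Split {1,2,3,4,5,6,7,8} by δ(·,b) → {1,3,6,7,8} and {2,4,5}.
The partition is now stable with 3 blocks: {0,9} | {1,3,6,7,8} | {2,4,5}.
1 and 8 lie in the same block of the stable partition, so they are equivalent — no string distinguishes them.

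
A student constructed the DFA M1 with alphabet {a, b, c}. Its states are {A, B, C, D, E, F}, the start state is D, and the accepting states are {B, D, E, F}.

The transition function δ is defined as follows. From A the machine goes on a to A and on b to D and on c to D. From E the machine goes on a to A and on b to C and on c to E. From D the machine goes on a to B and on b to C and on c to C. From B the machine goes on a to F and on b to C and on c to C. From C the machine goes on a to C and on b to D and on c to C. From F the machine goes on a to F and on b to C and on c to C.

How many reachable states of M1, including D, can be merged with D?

3

States {A,E} cannot be reached from the start state, so discard them.
P0 = {B,D,F} | {C}.
Stable partition: {B,D,F} | {C} — 2 equivalence classes.
State D belongs to the block {B,D,F}, which has 3 states.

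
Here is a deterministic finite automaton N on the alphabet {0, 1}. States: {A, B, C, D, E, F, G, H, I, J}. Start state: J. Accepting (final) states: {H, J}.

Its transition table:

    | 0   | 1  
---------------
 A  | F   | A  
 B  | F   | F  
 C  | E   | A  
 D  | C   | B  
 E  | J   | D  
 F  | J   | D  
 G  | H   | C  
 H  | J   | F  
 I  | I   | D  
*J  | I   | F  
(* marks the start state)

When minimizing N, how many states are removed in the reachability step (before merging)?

BFS from J reaches {A, B, C, D, E, F, I, J}; the 2 state(s) G, H are never visited.

2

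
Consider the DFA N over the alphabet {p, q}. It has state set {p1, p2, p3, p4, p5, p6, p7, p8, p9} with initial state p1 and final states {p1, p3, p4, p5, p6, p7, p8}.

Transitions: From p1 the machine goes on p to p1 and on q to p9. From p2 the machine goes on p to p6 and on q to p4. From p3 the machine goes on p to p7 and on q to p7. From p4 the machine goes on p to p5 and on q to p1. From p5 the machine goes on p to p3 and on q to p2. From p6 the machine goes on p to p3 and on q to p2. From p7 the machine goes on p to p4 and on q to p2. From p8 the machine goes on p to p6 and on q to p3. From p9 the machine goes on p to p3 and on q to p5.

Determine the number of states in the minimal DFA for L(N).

7

First remove the unreachable states {p8}; 8 states remain.
Start with accepting vs non-accepting: {p1,p3,p4,p5,p6,p7} | {p2,p9}.
Split {p1,p3,p4,p5,p6,p7} by δ(·,q) → {p1,p5,p6,p7} and {p3,p4}.
Refine {p1,p5,p6,p7} on symbol p: members go to different blocks, giving {p5,p6,p7} and {p1}.
On input p, block {p2,p9} splits into {p2} and {p9}.
On input q, block {p3,p4} splits into {p3} and {p4}.
Split {p5,p6,p7} by δ(·,p) → {p5,p6} and {p7}.
The partition is now stable with 7 blocks: {p5,p6} | {p2} | {p3} | {p1} | {p9} | {p4} | {p7}.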